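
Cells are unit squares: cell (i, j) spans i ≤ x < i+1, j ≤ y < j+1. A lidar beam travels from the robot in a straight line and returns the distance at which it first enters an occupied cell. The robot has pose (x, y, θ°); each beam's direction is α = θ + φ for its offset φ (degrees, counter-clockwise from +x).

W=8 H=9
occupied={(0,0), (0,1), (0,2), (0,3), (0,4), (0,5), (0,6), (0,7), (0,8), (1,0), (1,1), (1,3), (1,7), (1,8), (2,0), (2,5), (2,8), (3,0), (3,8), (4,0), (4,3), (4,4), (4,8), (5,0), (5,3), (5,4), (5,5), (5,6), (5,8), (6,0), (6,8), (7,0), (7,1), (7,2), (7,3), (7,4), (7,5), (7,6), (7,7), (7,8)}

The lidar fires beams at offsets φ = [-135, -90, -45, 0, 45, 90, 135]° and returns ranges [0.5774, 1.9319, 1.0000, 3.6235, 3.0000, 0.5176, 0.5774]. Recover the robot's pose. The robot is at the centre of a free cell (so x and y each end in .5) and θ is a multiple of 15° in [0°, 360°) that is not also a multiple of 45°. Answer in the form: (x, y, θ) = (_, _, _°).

Candidates: 32 free-cell centres × 16 headings = 512 poses. Raycast each; keep the one whose scan matches to 4 dp.
  (2.5, 4.5, 60°): beam 1 = 3.6235 ≠ 0.5774 ✗
  (4.5, 5.5, 60°): beam 1 = 0.5176 ≠ 0.5774 ✗
  (3.5, 3.5, 30°): beam 1 = 2.5882 ≠ 0.5774 ✗
  (6.5, 6.5, 75°): beam 1 = 1.0000 ≠ 0.5774 ✗
  (3.5, 6.5, 15°): beam 1 = 1.0000 ≠ 0.5774 ✗
  …
  (1.5, 6.5, 345°): r_1=0.5774, r_2=1.9319, r_3=1.0000, r_4=3.6235, r_5=3.0000, r_6=0.5176, r_7=0.5774 — all match ✓
Only this pose fits every beam.

(x, y, θ) = (1.5, 6.5, 345°)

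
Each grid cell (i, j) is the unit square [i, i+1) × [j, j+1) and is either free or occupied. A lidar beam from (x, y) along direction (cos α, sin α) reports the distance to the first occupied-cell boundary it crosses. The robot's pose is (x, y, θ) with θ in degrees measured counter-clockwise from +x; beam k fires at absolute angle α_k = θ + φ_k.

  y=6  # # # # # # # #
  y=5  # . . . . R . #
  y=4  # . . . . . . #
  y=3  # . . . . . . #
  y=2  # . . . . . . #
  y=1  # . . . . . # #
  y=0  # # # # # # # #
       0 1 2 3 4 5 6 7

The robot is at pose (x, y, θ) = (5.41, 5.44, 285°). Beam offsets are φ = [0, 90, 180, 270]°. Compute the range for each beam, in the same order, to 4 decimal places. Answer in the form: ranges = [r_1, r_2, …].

beam 1: φ=0°, α=285°
  d=(0.2588,-0.9659)  start (5,5)  tX=2.2796 tY=0.4555  stride 1/|dx|=3.8637 1/|dy|=1.0353
    cross y-line → (5,4), t=0.4555
    cross y-line → (5,3), t=1.4908
    cross x-line → (6,3), t=2.2796
    cross y-line → (6,2), t=2.5261
    cross y-line → (6,1), t=3.5614 (wall)
  → r_1 = 3.5614
beam 2: φ=90°, α=15°
  d=(0.9659,0.2588)  start (5,5)  tX=0.6108 tY=2.1637  stride 1/|dx|=1.0353 1/|dy|=3.8637
    cross x-line → (6,5), t=0.6108
    cross x-line → (7,5), t=1.6461 (wall)
  → r_2 = 1.6461
beam 3: φ=180°, α=105°
  d=(-0.2588,0.9659)  start (5,5)  tX=1.5841 tY=0.5798  stride 1/|dx|=3.8637 1/|dy|=1.0353
    cross y-line → (5,6), t=0.5798 (wall)
  → r_3 = 0.5798
beam 4: φ=270°, α=195°
  d=(-0.9659,-0.2588)  start (5,5)  tX=0.4245 tY=1.7000  stride 1/|dx|=1.0353 1/|dy|=3.8637
    cross x-line → (4,5), t=0.4245
    cross x-line → (3,5), t=1.4597
    cross y-line → (3,4), t=1.7000
    cross x-line → (2,4), t=2.4950
    cross x-line → (1,4), t=3.5303
    cross x-line → (0,4), t=4.5656 (wall)
  → r_4 = 4.5656

ranges = [3.5614, 1.6461, 0.5798, 4.5656]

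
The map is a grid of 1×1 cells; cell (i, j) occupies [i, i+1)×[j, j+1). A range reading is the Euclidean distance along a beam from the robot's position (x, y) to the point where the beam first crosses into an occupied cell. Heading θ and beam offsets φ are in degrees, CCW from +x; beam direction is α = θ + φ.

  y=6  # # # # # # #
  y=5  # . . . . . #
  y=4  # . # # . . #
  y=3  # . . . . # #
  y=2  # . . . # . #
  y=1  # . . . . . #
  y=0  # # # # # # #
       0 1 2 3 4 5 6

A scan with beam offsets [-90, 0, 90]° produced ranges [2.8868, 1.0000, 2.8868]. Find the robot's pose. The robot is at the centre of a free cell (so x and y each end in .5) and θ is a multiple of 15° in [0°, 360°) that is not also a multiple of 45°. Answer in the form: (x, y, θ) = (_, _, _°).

Enumerate (i+0.5, j+0.5, θ) over the 21 free cells and 16 admissible headings. For each, cast all 3 beams and compare to the given ranges.
  (1.5, 1.5, 210°): beam 1 = 1.0000 ≠ 2.8868 ✗
  (1.5, 3.5, 300°): beam 1 = 0.5774 ≠ 2.8868 ✗
  (2.5, 3.5, 240°): beam 1 = 1.7321 ≠ 2.8868 ✗
  …
  (3.5, 3.5, 300°): r_1=2.8868, r_2=1.0000, r_3=2.8868 — all match ✓
Unique over the lattice → pose = (3.5, 3.5, 300°).

(x, y, θ) = (3.5, 3.5, 300°)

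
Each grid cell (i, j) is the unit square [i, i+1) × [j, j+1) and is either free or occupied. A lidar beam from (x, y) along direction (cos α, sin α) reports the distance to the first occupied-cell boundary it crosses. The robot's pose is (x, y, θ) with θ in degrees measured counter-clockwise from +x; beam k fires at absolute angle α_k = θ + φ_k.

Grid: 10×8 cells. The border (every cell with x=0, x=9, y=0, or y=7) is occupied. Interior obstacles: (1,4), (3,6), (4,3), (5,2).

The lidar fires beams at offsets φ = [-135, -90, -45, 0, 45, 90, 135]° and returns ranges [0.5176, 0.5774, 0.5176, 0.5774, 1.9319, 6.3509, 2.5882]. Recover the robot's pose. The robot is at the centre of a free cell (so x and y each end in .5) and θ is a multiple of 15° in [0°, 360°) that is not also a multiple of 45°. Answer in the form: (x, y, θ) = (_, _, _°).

Enumerate (i+0.5, j+0.5, θ) over the 44 free cells and 16 admissible headings. For each, cast all 7 beams and compare to the given ranges.
  (1.5, 1.5, 60°): beam 2 = 1.0000 ≠ 0.5774 ✗
  (7.5, 6.5, 240°): beam 2 = 1.0000 ≠ 0.5774 ✗
  (8.5, 5.5, 30°): beam 1 = 4.6587 ≠ 0.5176 ✗
  …
  (8.5, 1.5, 30°): r_1=0.5176, r_2=0.5774, r_3=0.5176, r_4=0.5774, r_5=1.9319, r_6=6.3509, r_7=2.5882 — all match ✓
No second candidate reproduces the full scan.

(x, y, θ) = (8.5, 1.5, 30°)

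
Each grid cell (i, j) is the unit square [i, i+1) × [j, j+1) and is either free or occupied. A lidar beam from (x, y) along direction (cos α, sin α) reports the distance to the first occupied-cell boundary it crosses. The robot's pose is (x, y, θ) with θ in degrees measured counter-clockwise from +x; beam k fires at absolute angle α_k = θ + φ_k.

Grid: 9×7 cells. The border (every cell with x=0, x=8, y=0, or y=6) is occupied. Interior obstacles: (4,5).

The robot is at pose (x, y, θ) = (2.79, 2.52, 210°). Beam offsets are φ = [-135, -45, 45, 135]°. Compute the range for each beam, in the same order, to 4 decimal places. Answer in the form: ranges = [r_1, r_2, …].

ranges = [3.6028, 1.8531, 1.5736, 5.3938]

beam 1: φ=-135°, α=75°
  direction (0.2588, 0.9659); cell (2,2); t to first gridline: x 0.8114, y 0.4969 (then +3.8637 / +1.0353)
    (2,3) via y @ 0.4969
    (3,3) via x @ 0.8114
    (3,4) via y @ 1.5322
    (3,5) via y @ 2.5675
    (3,6) via y @ 3.6028  # hit
  → r_1 = 3.6028
beam 2: φ=-45°, α=165°
  direction (-0.9659, 0.2588); cell (2,2); t to first gridline: x 0.8179, y 1.8546 (then +1.0353 / +3.8637)
    (1,2) via x @ 0.8179
    (0,2) via x @ 1.8531  # hit
  → r_2 = 1.8531
beam 3: φ=45°, α=255°
  direction (-0.2588, -0.9659); cell (2,2); t to first gridline: x 3.0523, y 0.5383 (then +3.8637 / +1.0353)
    (2,1) via y @ 0.5383
    (2,0) via y @ 1.5736  # hit
  → r_3 = 1.5736
beam 4: φ=135°, α=345°
  direction (0.9659, -0.2588); cell (2,2); t to first gridline: x 0.2174, y 2.0091 (then +1.0353 / +3.8637)
    (3,2) via x @ 0.2174
    (4,2) via x @ 1.2527
    (4,1) via y @ 2.0091
    (5,1) via x @ 2.2880
    (6,1) via x @ 3.3232
    (7,1) via x @ 4.3585
    (8,1) via x @ 5.3938  # hit
  → r_4 = 5.3938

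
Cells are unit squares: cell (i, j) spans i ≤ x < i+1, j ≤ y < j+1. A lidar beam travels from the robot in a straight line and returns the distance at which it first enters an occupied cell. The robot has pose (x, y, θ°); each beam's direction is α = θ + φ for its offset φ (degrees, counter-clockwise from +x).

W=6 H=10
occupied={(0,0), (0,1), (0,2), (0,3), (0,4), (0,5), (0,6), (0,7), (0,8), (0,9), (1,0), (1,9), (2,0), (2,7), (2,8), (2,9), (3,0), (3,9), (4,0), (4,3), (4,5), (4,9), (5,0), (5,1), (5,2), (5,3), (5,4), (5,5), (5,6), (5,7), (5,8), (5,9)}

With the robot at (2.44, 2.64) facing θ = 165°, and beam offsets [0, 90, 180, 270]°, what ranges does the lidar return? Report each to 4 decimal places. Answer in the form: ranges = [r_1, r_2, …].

ranges = [1.4908, 1.6979, 2.6503, 6.5844]

beam 1: φ=0°, α=165°
  dir = (cos 165°, sin 165°) = (-0.9659, 0.2588); from cell (2,2)
  next x-line at t=0.4555, next y-line at t=1.3909; Δt_x=1.0353, Δt_y=3.8637
    x: enter (1,2) at t=0.4555
    y: enter (1,3) at t=1.3909
    x: enter (0,3) at t=1.4908 ← occupied
  → r_1 = 1.4908
beam 2: φ=90°, α=255°
  dir = (cos 255°, sin 255°) = (-0.2588, -0.9659); from cell (2,2)
  next x-line at t=1.7000, next y-line at t=0.6626; Δt_x=3.8637, Δt_y=1.0353
    y: enter (2,1) at t=0.6626
    y: enter (2,0) at t=1.6979 ← occupied
  → r_2 = 1.6979
beam 3: φ=180°, α=345°
  dir = (cos 345°, sin 345°) = (0.9659, -0.2588); from cell (2,2)
  next x-line at t=0.5798, next y-line at t=2.4728; Δt_x=1.0353, Δt_y=3.8637
    x: enter (3,2) at t=0.5798
    x: enter (4,2) at t=1.6150
    y: enter (4,1) at t=2.4728
    x: enter (5,1) at t=2.6503 ← occupied
  → r_3 = 2.6503
beam 4: φ=270°, α=75°
  dir = (cos 75°, sin 75°) = (0.2588, 0.9659); from cell (2,2)
  next x-line at t=2.1637, next y-line at t=0.3727; Δt_x=3.8637, Δt_y=1.0353
    y: enter (2,3) at t=0.3727
    y: enter (2,4) at t=1.4080
    x: enter (3,4) at t=2.1637
    y: enter (3,5) at t=2.4433
    y: enter (3,6) at t=3.4785
    y: enter (3,7) at t=4.5138
    y: enter (3,8) at t=5.5491
    x: enter (4,8) at t=6.0274
    y: enter (4,9) at t=6.5844 ← occupied
  → r_4 = 6.5844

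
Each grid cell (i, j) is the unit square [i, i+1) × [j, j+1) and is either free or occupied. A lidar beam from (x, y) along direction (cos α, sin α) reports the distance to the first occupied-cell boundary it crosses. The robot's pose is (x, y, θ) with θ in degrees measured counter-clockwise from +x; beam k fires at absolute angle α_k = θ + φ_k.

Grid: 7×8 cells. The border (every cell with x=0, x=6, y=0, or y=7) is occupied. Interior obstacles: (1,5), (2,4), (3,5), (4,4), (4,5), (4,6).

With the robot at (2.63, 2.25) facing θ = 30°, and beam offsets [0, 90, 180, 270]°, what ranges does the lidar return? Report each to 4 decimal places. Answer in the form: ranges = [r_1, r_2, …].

ranges = [3.8913, 3.1754, 1.8822, 1.4434]

beam 1: φ=0°, α=30°
  dir = (cos 30°, sin 30°) = (0.8660, 0.5000); from cell (2,2)
  next x-line at t=0.4272, next y-line at t=1.5000; Δt_x=1.1547, Δt_y=2.0000
    x: enter (3,2) at t=0.4272
    y: enter (3,3) at t=1.5000
    x: enter (4,3) at t=1.5819
    x: enter (5,3) at t=2.7366
    y: enter (5,4) at t=3.5000
    x: enter (6,4) at t=3.8913 ← occupied
  → r_1 = 3.8913
beam 2: φ=90°, α=120°
  dir = (cos 120°, sin 120°) = (-0.5000, 0.8660); from cell (2,2)
  next x-line at t=1.2600, next y-line at t=0.8660; Δt_x=2.0000, Δt_y=1.1547
    y: enter (2,3) at t=0.8660
    x: enter (1,3) at t=1.2600
    y: enter (1,4) at t=2.0207
    y: enter (1,5) at t=3.1754 ← occupied
  → r_2 = 3.1754
beam 3: φ=180°, α=210°
  dir = (cos 210°, sin 210°) = (-0.8660, -0.5000); from cell (2,2)
  next x-line at t=0.7275, next y-line at t=0.5000; Δt_x=1.1547, Δt_y=2.0000
    y: enter (2,1) at t=0.5000
    x: enter (1,1) at t=0.7275
    x: enter (0,1) at t=1.8822 ← occupied
  → r_3 = 1.8822
beam 4: φ=270°, α=300°
  dir = (cos 300°, sin 300°) = (0.5000, -0.8660); from cell (2,2)
  next x-line at t=0.7400, next y-line at t=0.2887; Δt_x=2.0000, Δt_y=1.1547
    y: enter (2,1) at t=0.2887
    x: enter (3,1) at t=0.7400
    y: enter (3,0) at t=1.4434 ← occupied
  → r_4 = 1.4434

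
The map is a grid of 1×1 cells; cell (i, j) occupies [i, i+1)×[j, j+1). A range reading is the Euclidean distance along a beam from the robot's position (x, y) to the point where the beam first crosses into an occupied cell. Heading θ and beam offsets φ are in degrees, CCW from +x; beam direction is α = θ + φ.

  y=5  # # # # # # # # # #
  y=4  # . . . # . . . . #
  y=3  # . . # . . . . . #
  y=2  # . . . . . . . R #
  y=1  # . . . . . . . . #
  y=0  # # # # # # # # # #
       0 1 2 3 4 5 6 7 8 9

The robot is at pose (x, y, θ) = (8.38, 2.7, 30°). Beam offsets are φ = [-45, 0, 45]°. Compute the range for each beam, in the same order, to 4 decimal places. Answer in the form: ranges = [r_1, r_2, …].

beam 1: φ=-45°, α=345°
  d=(0.9659,-0.2588)  start (8,2)  tX=0.6419 tY=2.7046  stride 1/|dx|=1.0353 1/|dy|=3.8637
    cross x-line → (9,2), t=0.6419 (wall)
  → r_1 = 0.6419
beam 2: φ=0°, α=30°
  d=(0.8660,0.5000)  start (8,2)  tX=0.7159 tY=0.6000  stride 1/|dx|=1.1547 1/|dy|=2.0000
    cross y-line → (8,3), t=0.6000
    cross x-line → (9,3), t=0.7159 (wall)
  → r_2 = 0.7159
beam 3: φ=45°, α=75°
  d=(0.2588,0.9659)  start (8,2)  tX=2.3955 tY=0.3106  stride 1/|dx|=3.8637 1/|dy|=1.0353
    cross y-line → (8,3), t=0.3106
    cross y-line → (8,4), t=1.3459
    cross y-line → (8,5), t=2.3811 (wall)
  → r_3 = 2.3811

ranges = [0.6419, 0.7159, 2.3811]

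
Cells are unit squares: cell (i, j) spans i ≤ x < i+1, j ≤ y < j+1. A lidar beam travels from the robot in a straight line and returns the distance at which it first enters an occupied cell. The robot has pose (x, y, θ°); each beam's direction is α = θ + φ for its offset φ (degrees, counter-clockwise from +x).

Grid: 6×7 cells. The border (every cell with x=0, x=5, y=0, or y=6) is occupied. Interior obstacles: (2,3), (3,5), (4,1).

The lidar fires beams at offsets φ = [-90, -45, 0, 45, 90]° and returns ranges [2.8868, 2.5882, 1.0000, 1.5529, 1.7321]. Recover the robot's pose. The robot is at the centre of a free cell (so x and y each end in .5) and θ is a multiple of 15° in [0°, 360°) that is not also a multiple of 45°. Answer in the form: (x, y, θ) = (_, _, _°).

(x, y, θ) = (2.5, 4.5, 60°)

Enumerate (i+0.5, j+0.5, θ) over the 17 free cells and 16 admissible headings. For each, cast all 5 beams and compare to the given ranges.
  (2.5, 5.5, 345°): beam 1 = 1.5529 ≠ 2.8868 ✗
  (2.5, 1.5, 120°): beam 2 = 1.5529 ≠ 2.5882 ✗
  (3.5, 1.5, 345°): beam 1 = 0.5176 ≠ 2.8868 ✗
  …
  (2.5, 4.5, 60°): r_1=2.8868, r_2=2.5882, r_3=1.0000, r_4=1.5529, r_5=1.7321 — all match ✓
Unique over the lattice → pose = (2.5, 4.5, 60°).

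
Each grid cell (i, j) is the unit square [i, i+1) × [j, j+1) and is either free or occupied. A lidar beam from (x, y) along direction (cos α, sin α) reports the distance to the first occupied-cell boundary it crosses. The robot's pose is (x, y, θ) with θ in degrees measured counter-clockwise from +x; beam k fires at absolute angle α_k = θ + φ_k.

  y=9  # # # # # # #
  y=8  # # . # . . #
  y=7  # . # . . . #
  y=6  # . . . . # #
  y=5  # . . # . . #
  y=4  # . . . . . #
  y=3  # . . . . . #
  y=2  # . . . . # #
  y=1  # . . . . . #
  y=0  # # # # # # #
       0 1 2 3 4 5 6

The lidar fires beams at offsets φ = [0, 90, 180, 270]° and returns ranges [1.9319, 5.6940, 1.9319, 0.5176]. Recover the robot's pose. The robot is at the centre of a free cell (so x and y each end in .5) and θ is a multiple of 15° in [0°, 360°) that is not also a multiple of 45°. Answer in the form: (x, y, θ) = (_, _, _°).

The pose lattice has 34·16 = 544 candidates. Test each by forward raycasting.
  (2.5, 4.5, 30°): beam 1 = 1.0000 ≠ 1.9319 ✗
  (4.5, 2.5, 60°): beam 1 = 3.0000 ≠ 1.9319 ✗
  (4.5, 4.5, 150°): beam 1 = 1.0000 ≠ 1.9319 ✗
  …
  (3.5, 1.5, 15°): r_1=1.9319, r_2=5.6940, r_3=1.9319, r_4=0.5176 — all match ✓
No second candidate reproduces the full scan.

(x, y, θ) = (3.5, 1.5, 15°)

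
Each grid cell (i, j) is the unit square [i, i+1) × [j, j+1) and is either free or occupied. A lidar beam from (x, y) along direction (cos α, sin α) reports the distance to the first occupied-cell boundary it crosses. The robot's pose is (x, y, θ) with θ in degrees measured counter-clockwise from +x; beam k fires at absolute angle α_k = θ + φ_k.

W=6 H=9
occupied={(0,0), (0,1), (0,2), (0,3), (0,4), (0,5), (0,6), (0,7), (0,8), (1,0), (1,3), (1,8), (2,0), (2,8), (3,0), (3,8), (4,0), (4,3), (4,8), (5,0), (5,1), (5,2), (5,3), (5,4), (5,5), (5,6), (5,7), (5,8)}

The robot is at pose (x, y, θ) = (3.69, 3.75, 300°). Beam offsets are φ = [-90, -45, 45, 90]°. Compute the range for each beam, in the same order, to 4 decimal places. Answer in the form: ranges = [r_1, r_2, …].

beam 1: φ=-90°, α=210°
  direction (-0.8660, -0.5000); cell (3,3); t to first gridline: x 0.7967, y 1.5000 (then +1.1547 / +2.0000)
    (2,3) via x @ 0.7967
    (2,2) via y @ 1.5000
    (1,2) via x @ 1.9514
    (0,2) via x @ 3.1061  # hit
  → r_1 = 3.1061
beam 2: φ=-45°, α=255°
  direction (-0.2588, -0.9659); cell (3,3); t to first gridline: x 2.6660, y 0.7765 (then +3.8637 / +1.0353)
    (3,2) via y @ 0.7765
    (3,1) via y @ 1.8117
    (2,1) via x @ 2.6660
    (2,0) via y @ 2.8470  # hit
  → r_2 = 2.8470
beam 3: φ=45°, α=345°
  direction (0.9659, -0.2588); cell (3,3); t to first gridline: x 0.3209, y 2.8978 (then +1.0353 / +3.8637)
    (4,3) via x @ 0.3209  # hit
  → r_3 = 0.3209
beam 4: φ=90°, α=30°
  direction (0.8660, 0.5000); cell (3,3); t to first gridline: x 0.3580, y 0.5000 (then +1.1547 / +2.0000)
    (4,3) via x @ 0.3580  # hit
  → r_4 = 0.3580

ranges = [3.1061, 2.8470, 0.3209, 0.3580]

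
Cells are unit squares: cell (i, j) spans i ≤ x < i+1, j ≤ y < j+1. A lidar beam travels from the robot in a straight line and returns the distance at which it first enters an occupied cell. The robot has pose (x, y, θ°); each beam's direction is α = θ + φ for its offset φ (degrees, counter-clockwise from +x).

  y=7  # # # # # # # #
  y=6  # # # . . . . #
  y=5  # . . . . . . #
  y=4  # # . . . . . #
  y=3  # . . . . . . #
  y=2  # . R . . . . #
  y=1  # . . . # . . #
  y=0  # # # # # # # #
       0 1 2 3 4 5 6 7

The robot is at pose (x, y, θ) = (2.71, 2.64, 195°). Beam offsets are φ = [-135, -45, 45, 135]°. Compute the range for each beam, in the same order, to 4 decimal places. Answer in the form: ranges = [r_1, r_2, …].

ranges = [5.0345, 1.9745, 1.8937, 1.4896]

beam 1: φ=-135°, α=60°
  d=(0.5000,0.8660)  start (2,2)  tX=0.5800 tY=0.4157  stride 1/|dx|=2.0000 1/|dy|=1.1547
    cross y-line → (2,3), t=0.4157
    cross x-line → (3,3), t=0.5800
    cross y-line → (3,4), t=1.5704
    cross x-line → (4,4), t=2.5800
    cross y-line → (4,5), t=2.7251
    cross y-line → (4,6), t=3.8798
    cross x-line → (5,6), t=4.5800
    cross y-line → (5,7), t=5.0345 (wall)
  → r_1 = 5.0345
beam 2: φ=-45°, α=150°
  d=(-0.8660,0.5000)  start (2,2)  tX=0.8198 tY=0.7200  stride 1/|dx|=1.1547 1/|dy|=2.0000
    cross y-line → (2,3), t=0.7200
    cross x-line → (1,3), t=0.8198
    cross x-line → (0,3), t=1.9745 (wall)
  → r_2 = 1.9745
beam 3: φ=45°, α=240°
  d=(-0.5000,-0.8660)  start (2,2)  tX=1.4200 tY=0.7390  stride 1/|dx|=2.0000 1/|dy|=1.1547
    cross y-line → (2,1), t=0.7390
    cross x-line → (1,1), t=1.4200
    cross y-line → (1,0), t=1.8937 (wall)
  → r_3 = 1.8937
beam 4: φ=135°, α=330°
  d=(0.8660,-0.5000)  start (2,2)  tX=0.3349 tY=1.2800  stride 1/|dx|=1.1547 1/|dy|=2.0000
    cross x-line → (3,2), t=0.3349
    cross y-line → (3,1), t=1.2800
    cross x-line → (4,1), t=1.4896 (wall)
  → r_4 = 1.4896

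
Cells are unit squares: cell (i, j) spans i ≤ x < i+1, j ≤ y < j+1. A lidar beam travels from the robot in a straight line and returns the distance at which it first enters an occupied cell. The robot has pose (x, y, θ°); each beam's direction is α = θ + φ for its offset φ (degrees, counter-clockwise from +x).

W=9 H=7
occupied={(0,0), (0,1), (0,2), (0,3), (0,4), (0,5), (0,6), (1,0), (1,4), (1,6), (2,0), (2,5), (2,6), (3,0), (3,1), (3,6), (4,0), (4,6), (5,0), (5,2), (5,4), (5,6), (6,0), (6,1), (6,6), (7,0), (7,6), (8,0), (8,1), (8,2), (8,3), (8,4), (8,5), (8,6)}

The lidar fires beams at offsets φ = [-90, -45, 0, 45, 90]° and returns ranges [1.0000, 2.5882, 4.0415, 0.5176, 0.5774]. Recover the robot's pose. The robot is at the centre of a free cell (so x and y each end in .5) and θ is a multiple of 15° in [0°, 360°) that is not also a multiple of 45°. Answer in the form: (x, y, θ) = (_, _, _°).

Enumerate (i+0.5, j+0.5, θ) over the 29 free cells and 16 admissible headings. For each, cast all 5 beams and compare to the given ranges.
  (6.5, 3.5, 240°): beam 2 = 5.6940 ≠ 2.5882 ✗
  (4.5, 5.5, 165°): beam 1 = 0.5176 ≠ 1.0000 ✗
  (1.5, 1.5, 30°): beam 1 = 0.5774 ≠ 1.0000 ✗
  (7.5, 3.5, 240°): beam 1 = 1.7321 ≠ 1.0000 ✗
  …
  (4.5, 1.5, 120°): r_1=1.0000, r_2=2.5882, r_3=4.0415, r_4=0.5176, r_5=0.5774 — all match ✓
No second candidate reproduces the full scan.

(x, y, θ) = (4.5, 1.5, 120°)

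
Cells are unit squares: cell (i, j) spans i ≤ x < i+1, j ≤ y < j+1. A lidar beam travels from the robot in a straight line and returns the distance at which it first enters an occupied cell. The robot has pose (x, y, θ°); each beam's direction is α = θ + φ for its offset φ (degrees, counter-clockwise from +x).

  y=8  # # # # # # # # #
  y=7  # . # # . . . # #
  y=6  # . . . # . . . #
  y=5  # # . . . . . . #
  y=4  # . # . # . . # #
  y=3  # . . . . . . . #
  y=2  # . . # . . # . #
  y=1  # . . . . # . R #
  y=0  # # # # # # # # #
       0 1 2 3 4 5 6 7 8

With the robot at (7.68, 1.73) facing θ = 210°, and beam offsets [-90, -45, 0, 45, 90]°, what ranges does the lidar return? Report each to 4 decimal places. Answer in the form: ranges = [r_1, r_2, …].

beam 1: φ=-90°, α=120°
  cosα=-0.5000 sinα=0.8660 | (7,1) | tMaxX 1.3600 tMaxY 0.3118 | tΔX 2.0000 tΔY 1.1547
    t=0.3118 [y] (7,2)
    t=1.3600 [x] (6,2) — stop
  → r_1 = 1.3600
beam 2: φ=-45°, α=165°
  cosα=-0.9659 sinα=0.2588 | (7,1) | tMaxX 0.7040 tMaxY 1.0432 | tΔX 1.0353 tΔY 3.8637
    t=0.7040 [x] (6,1)
    t=1.0432 [y] (6,2) — stop
  → r_2 = 1.0432
beam 3: φ=0°, α=210°
  cosα=-0.8660 sinα=-0.5000 | (7,1) | tMaxX 0.7852 tMaxY 1.4600 | tΔX 1.1547 tΔY 2.0000
    t=0.7852 [x] (6,1)
    t=1.4600 [y] (6,0) — stop
  → r_3 = 1.4600
beam 4: φ=45°, α=255°
  cosα=-0.2588 sinα=-0.9659 | (7,1) | tMaxX 2.6273 tMaxY 0.7558 | tΔX 3.8637 tΔY 1.0353
    t=0.7558 [y] (7,0) — stop
  → r_4 = 0.7558
beam 5: φ=90°, α=300°
  cosα=0.5000 sinα=-0.8660 | (7,1) | tMaxX 0.6400 tMaxY 0.8429 | tΔX 2.0000 tΔY 1.1547
    t=0.6400 [x] (8,1) — stop
  → r_5 = 0.6400

ranges = [1.3600, 1.0432, 1.4600, 0.7558, 0.6400]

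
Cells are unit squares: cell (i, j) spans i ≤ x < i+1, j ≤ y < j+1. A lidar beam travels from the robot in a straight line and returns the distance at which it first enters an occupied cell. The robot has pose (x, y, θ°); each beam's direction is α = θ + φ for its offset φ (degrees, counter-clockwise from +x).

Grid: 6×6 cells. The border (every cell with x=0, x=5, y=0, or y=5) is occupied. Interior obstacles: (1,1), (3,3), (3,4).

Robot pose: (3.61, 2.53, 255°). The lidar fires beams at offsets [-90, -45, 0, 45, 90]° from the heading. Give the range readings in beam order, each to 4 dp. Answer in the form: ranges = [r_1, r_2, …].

beam 1: φ=-90°, α=165°
  d=(-0.9659,0.2588)  start (3,2)  tX=0.6315 tY=1.8159  stride 1/|dx|=1.0353 1/|dy|=3.8637
    cross x-line → (2,2), t=0.6315
    cross x-line → (1,2), t=1.6668
    cross y-line → (1,3), t=1.8159
    cross x-line → (0,3), t=2.7021 (wall)
  → r_1 = 2.7021
beam 2: φ=-45°, α=210°
  d=(-0.8660,-0.5000)  start (3,2)  tX=0.7044 tY=1.0600  stride 1/|dx|=1.1547 1/|dy|=2.0000
    cross x-line → (2,2), t=0.7044
    cross y-line → (2,1), t=1.0600
    cross x-line → (1,1), t=1.8591 (wall)
  → r_2 = 1.8591
beam 3: φ=0°, α=255°
  d=(-0.2588,-0.9659)  start (3,2)  tX=2.3569 tY=0.5487  stride 1/|dx|=3.8637 1/|dy|=1.0353
    cross y-line → (3,1), t=0.5487
    cross y-line → (3,0), t=1.5840 (wall)
  → r_3 = 1.5840
beam 4: φ=45°, α=300°
  d=(0.5000,-0.8660)  start (3,2)  tX=0.7800 tY=0.6120  stride 1/|dx|=2.0000 1/|dy|=1.1547
    cross y-line → (3,1), t=0.6120
    cross x-line → (4,1), t=0.7800
    cross y-line → (4,0), t=1.7667 (wall)
  → r_4 = 1.7667
beam 5: φ=90°, α=345°
  d=(0.9659,-0.2588)  start (3,2)  tX=0.4038 tY=2.0478  stride 1/|dx|=1.0353 1/|dy|=3.8637
    cross x-line → (4,2), t=0.4038
    cross x-line → (5,2), t=1.4390 (wall)
  → r_5 = 1.4390

ranges = [2.7021, 1.8591, 1.5840, 1.7667, 1.4390]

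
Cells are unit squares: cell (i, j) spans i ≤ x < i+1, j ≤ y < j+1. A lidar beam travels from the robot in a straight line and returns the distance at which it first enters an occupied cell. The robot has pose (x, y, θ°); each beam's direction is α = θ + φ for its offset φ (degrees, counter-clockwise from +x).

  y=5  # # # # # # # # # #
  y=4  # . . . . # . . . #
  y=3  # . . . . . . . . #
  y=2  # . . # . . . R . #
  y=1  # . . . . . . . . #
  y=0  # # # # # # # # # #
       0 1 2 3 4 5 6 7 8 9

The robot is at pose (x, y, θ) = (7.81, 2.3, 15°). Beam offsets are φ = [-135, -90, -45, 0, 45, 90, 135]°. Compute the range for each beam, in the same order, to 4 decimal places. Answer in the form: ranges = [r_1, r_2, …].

beam 1: φ=-135°, α=240°
  dir = (cos 240°, sin 240°) = (-0.5000, -0.8660); from cell (7,2)
  next x-line at t=1.6200, next y-line at t=0.3464; Δt_x=2.0000, Δt_y=1.1547
    y: enter (7,1) at t=0.3464
    y: enter (7,0) at t=1.5011 ← occupied
  → r_1 = 1.5011
beam 2: φ=-90°, α=285°
  dir = (cos 285°, sin 285°) = (0.2588, -0.9659); from cell (7,2)
  next x-line at t=0.7341, next y-line at t=0.3106; Δt_x=3.8637, Δt_y=1.0353
    y: enter (7,1) at t=0.3106
    x: enter (8,1) at t=0.7341
    y: enter (8,0) at t=1.3459 ← occupied
  → r_2 = 1.3459
beam 3: φ=-45°, α=330°
  dir = (cos 330°, sin 330°) = (0.8660, -0.5000); from cell (7,2)
  next x-line at t=0.2194, next y-line at t=0.6000; Δt_x=1.1547, Δt_y=2.0000
    x: enter (8,2) at t=0.2194
    y: enter (8,1) at t=0.6000
    x: enter (9,1) at t=1.3741 ← occupied
  → r_3 = 1.3741
beam 4: φ=0°, α=15°
  dir = (cos 15°, sin 15°) = (0.9659, 0.2588); from cell (7,2)
  next x-line at t=0.1967, next y-line at t=2.7046; Δt_x=1.0353, Δt_y=3.8637
    x: enter (8,2) at t=0.1967
    x: enter (9,2) at t=1.2320 ← occupied
  → r_4 = 1.2320
beam 5: φ=45°, α=60°
  dir = (cos 60°, sin 60°) = (0.5000, 0.8660); from cell (7,2)
  next x-line at t=0.3800, next y-line at t=0.8083; Δt_x=2.0000, Δt_y=1.1547
    x: enter (8,2) at t=0.3800
    y: enter (8,3) at t=0.8083
    y: enter (8,4) at t=1.9630
    x: enter (9,4) at t=2.3800 ← occupied
  → r_5 = 2.3800
beam 6: φ=90°, α=105°
  dir = (cos 105°, sin 105°) = (-0.2588, 0.9659); from cell (7,2)
  next x-line at t=3.1296, next y-line at t=0.7247; Δt_x=3.8637, Δt_y=1.0353
    y: enter (7,3) at t=0.7247
    y: enter (7,4) at t=1.7600
    y: enter (7,5) at t=2.7952 ← occupied
  → r_6 = 2.7952
beam 7: φ=135°, α=150°
  dir = (cos 150°, sin 150°) = (-0.8660, 0.5000); from cell (7,2)
  next x-line at t=0.9353, next y-line at t=1.4000; Δt_x=1.1547, Δt_y=2.0000
    x: enter (6,2) at t=0.9353
    y: enter (6,3) at t=1.4000
    x: enter (5,3) at t=2.0900
    x: enter (4,3) at t=3.2447
    y: enter (4,4) at t=3.4000
    x: enter (3,4) at t=4.3994
    y: enter (3,5) at t=5.4000 ← occupied
  → r_7 = 5.4000

ranges = [1.5011, 1.3459, 1.3741, 1.2320, 2.3800, 2.7952, 5.4000]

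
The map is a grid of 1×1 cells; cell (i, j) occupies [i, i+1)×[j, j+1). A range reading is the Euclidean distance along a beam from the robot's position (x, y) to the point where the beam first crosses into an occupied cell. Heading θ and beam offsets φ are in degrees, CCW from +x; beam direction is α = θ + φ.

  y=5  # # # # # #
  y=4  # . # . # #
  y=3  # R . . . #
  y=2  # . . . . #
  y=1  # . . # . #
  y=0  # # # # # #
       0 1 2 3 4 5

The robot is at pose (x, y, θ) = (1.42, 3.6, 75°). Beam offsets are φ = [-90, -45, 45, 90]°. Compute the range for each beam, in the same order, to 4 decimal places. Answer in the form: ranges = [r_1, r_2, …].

beam 1: φ=-90°, α=345°
  cosα=0.9659 sinα=-0.2588 | (1,3) | tMaxX 0.6005 tMaxY 2.3182 | tΔX 1.0353 tΔY 3.8637
    t=0.6005 [x] (2,3)
    t=1.6357 [x] (3,3)
    t=2.3182 [y] (3,2)
    t=2.6710 [x] (4,2)
    t=3.7063 [x] (5,2) — stop
  → r_1 = 3.7063
beam 2: φ=-45°, α=30°
  cosα=0.8660 sinα=0.5000 | (1,3) | tMaxX 0.6697 tMaxY 0.8000 | tΔX 1.1547 tΔY 2.0000
    t=0.6697 [x] (2,3)
    t=0.8000 [y] (2,4) — stop
  → r_2 = 0.8000
beam 3: φ=45°, α=120°
  cosα=-0.5000 sinα=0.8660 | (1,3) | tMaxX 0.8400 tMaxY 0.4619 | tΔX 2.0000 tΔY 1.1547
    t=0.4619 [y] (1,4)
    t=0.8400 [x] (0,4) — stop
  → r_3 = 0.8400
beam 4: φ=90°, α=165°
  cosα=-0.9659 sinα=0.2588 | (1,3) | tMaxX 0.4348 tMaxY 1.5455 | tΔX 1.0353 tΔY 3.8637
    t=0.4348 [x] (0,3) — stop
  → r_4 = 0.4348

ranges = [3.7063, 0.8000, 0.8400, 0.4348]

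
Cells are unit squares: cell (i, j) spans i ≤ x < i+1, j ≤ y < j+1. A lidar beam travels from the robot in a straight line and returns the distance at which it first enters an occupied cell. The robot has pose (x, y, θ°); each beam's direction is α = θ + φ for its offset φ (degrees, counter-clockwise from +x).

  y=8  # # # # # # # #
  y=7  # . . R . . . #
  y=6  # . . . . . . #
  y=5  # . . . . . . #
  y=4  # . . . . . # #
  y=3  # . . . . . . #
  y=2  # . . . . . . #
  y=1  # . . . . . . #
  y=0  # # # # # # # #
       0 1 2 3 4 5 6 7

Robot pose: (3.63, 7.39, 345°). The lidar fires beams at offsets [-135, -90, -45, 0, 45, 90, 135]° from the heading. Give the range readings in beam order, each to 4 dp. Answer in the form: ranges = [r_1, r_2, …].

ranges = [3.0369, 6.6154, 6.7400, 3.4889, 1.2200, 0.6315, 0.7044]

beam 1: φ=-135°, α=210°
  dir = (cos 210°, sin 210°) = (-0.8660, -0.5000); from cell (3,7)
  next x-line at t=0.7275, next y-line at t=0.7800; Δt_x=1.1547, Δt_y=2.0000
    x: enter (2,7) at t=0.7275
    y: enter (2,6) at t=0.7800
    x: enter (1,6) at t=1.8822
    y: enter (1,5) at t=2.7800
    x: enter (0,5) at t=3.0369 ← occupied
  → r_1 = 3.0369
beam 2: φ=-90°, α=255°
  dir = (cos 255°, sin 255°) = (-0.2588, -0.9659); from cell (3,7)
  next x-line at t=2.4341, next y-line at t=0.4038; Δt_x=3.8637, Δt_y=1.0353
    y: enter (3,6) at t=0.4038
    y: enter (3,5) at t=1.4390
    x: enter (2,5) at t=2.4341
    y: enter (2,4) at t=2.4743
    y: enter (2,3) at t=3.5096
    y: enter (2,2) at t=4.5449
    y: enter (2,1) at t=5.5801
    x: enter (1,1) at t=6.2978
    y: enter (1,0) at t=6.6154 ← occupied
  → r_2 = 6.6154
beam 3: φ=-45°, α=300°
  dir = (cos 300°, sin 300°) = (0.5000, -0.8660); from cell (3,7)
  next x-line at t=0.7400, next y-line at t=0.4503; Δt_x=2.0000, Δt_y=1.1547
    y: enter (3,6) at t=0.4503
    x: enter (4,6) at t=0.7400
    y: enter (4,5) at t=1.6050
    x: enter (5,5) at t=2.7400
    y: enter (5,4) at t=2.7597
    y: enter (5,3) at t=3.9144
    x: enter (6,3) at t=4.7400
    y: enter (6,2) at t=5.0691
    y: enter (6,1) at t=6.2238
    x: enter (7,1) at t=6.7400 ← occupied
  → r_3 = 6.7400
beam 4: φ=0°, α=345°
  dir = (cos 345°, sin 345°) = (0.9659, -0.2588); from cell (3,7)
  next x-line at t=0.3831, next y-line at t=1.5068; Δt_x=1.0353, Δt_y=3.8637
    x: enter (4,7) at t=0.3831
    x: enter (5,7) at t=1.4183
    y: enter (5,6) at t=1.5068
    x: enter (6,6) at t=2.4536
    x: enter (7,6) at t=3.4889 ← occupied
  → r_4 = 3.4889
beam 5: φ=45°, α=30°
  dir = (cos 30°, sin 30°) = (0.8660, 0.5000); from cell (3,7)
  next x-line at t=0.4272, next y-line at t=1.2200; Δt_x=1.1547, Δt_y=2.0000
    x: enter (4,7) at t=0.4272
    y: enter (4,8) at t=1.2200 ← occupied
  → r_5 = 1.2200
beam 6: φ=90°, α=75°
  dir = (cos 75°, sin 75°) = (0.2588, 0.9659); from cell (3,7)
  next x-line at t=1.4296, next y-line at t=0.6315; Δt_x=3.8637, Δt_y=1.0353
    y: enter (3,8) at t=0.6315 ← occupied
  → r_6 = 0.6315
beam 7: φ=135°, α=120°
  dir = (cos 120°, sin 120°) = (-0.5000, 0.8660); from cell (3,7)
  next x-line at t=1.2600, next y-line at t=0.7044; Δt_x=2.0000, Δt_y=1.1547
    y: enter (3,8) at t=0.7044 ← occupied
  → r_7 = 0.7044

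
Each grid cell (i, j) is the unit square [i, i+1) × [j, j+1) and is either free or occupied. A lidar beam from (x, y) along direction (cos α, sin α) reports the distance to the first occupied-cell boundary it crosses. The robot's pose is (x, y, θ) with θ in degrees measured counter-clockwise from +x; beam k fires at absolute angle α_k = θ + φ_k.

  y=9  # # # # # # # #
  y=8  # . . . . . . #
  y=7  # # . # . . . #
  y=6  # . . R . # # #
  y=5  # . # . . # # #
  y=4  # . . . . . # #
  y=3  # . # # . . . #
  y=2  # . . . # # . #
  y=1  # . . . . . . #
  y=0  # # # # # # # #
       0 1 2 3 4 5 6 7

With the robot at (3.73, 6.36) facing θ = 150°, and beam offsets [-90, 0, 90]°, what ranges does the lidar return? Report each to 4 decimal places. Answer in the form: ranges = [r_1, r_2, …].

beam 1: φ=-90°, α=60°
  d=(0.5000,0.8660)  start (3,6)  tX=0.5400 tY=0.7390  stride 1/|dx|=2.0000 1/|dy|=1.1547
    cross x-line → (4,6), t=0.5400
    cross y-line → (4,7), t=0.7390
    cross y-line → (4,8), t=1.8937
    cross x-line → (5,8), t=2.5400
    cross y-line → (5,9), t=3.0484 (wall)
  → r_1 = 3.0484
beam 2: φ=0°, α=150°
  d=(-0.8660,0.5000)  start (3,6)  tX=0.8429 tY=1.2800  stride 1/|dx|=1.1547 1/|dy|=2.0000
    cross x-line → (2,6), t=0.8429
    cross y-line → (2,7), t=1.2800
    cross x-line → (1,7), t=1.9976 (wall)
  → r_2 = 1.9976
beam 3: φ=90°, α=240°
  d=(-0.5000,-0.8660)  start (3,6)  tX=1.4600 tY=0.4157  stride 1/|dx|=2.0000 1/|dy|=1.1547
    cross y-line → (3,5), t=0.4157
    cross x-line → (2,5), t=1.4600 (wall)
  → r_3 = 1.4600

ranges = [3.0484, 1.9976, 1.4600]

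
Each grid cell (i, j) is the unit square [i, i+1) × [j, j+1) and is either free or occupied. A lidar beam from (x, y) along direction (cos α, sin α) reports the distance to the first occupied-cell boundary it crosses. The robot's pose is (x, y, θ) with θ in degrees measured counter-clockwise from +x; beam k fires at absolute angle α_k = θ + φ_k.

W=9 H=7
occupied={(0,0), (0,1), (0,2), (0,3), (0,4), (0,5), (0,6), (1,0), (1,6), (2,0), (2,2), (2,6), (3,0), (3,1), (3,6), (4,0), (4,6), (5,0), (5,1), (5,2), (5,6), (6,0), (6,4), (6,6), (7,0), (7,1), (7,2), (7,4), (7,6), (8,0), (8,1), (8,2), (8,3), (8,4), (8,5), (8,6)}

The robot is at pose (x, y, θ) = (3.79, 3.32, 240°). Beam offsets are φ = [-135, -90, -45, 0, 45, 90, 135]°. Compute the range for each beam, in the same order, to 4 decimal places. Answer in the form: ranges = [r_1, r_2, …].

beam 1: φ=-135°, α=105°
  direction (-0.2588, 0.9659); cell (3,3); t to first gridline: x 3.0523, y 0.7040 (then +3.8637 / +1.0353)
    (3,4) via y @ 0.7040
    (3,5) via y @ 1.7393
    (3,6) via y @ 2.7745  # hit
  → r_1 = 2.7745
beam 2: φ=-90°, α=150°
  direction (-0.8660, 0.5000); cell (3,3); t to first gridline: x 0.9122, y 1.3600 (then +1.1547 / +2.0000)
    (2,3) via x @ 0.9122
    (2,4) via y @ 1.3600
    (1,4) via x @ 2.0669
    (0,4) via x @ 3.2216  # hit
  → r_2 = 3.2216
beam 3: φ=-45°, α=195°
  direction (-0.9659, -0.2588); cell (3,3); t to first gridline: x 0.8179, y 1.2364 (then +1.0353 / +3.8637)
    (2,3) via x @ 0.8179
    (2,2) via y @ 1.2364  # hit
  → r_3 = 1.2364
beam 4: φ=0°, α=240°
  direction (-0.5000, -0.8660); cell (3,3); t to first gridline: x 1.5800, y 0.3695 (then +2.0000 / +1.1547)
    (3,2) via y @ 0.3695
    (3,1) via y @ 1.5242  # hit
  → r_4 = 1.5242
beam 5: φ=45°, α=285°
  direction (0.2588, -0.9659); cell (3,3); t to first gridline: x 0.8114, y 0.3313 (then +3.8637 / +1.0353)
    (3,2) via y @ 0.3313
    (4,2) via x @ 0.8114
    (4,1) via y @ 1.3666
    (4,0) via y @ 2.4018  # hit
  → r_5 = 2.4018
beam 6: φ=90°, α=330°
  direction (0.8660, -0.5000); cell (3,3); t to first gridline: x 0.2425, y 0.6400 (then +1.1547 / +2.0000)
    (4,3) via x @ 0.2425
    (4,2) via y @ 0.6400
    (5,2) via x @ 1.3972  # hit
  → r_6 = 1.3972
beam 7: φ=135°, α=15°
  direction (0.9659, 0.2588); cell (3,3); t to first gridline: x 0.2174, y 2.6273 (then +1.0353 / +3.8637)
    (4,3) via x @ 0.2174
    (5,3) via x @ 1.2527
    (6,3) via x @ 2.2880
    (6,4) via y @ 2.6273  # hit
  → r_7 = 2.6273

ranges = [2.7745, 3.2216, 1.2364, 1.5242, 2.4018, 1.3972, 2.6273]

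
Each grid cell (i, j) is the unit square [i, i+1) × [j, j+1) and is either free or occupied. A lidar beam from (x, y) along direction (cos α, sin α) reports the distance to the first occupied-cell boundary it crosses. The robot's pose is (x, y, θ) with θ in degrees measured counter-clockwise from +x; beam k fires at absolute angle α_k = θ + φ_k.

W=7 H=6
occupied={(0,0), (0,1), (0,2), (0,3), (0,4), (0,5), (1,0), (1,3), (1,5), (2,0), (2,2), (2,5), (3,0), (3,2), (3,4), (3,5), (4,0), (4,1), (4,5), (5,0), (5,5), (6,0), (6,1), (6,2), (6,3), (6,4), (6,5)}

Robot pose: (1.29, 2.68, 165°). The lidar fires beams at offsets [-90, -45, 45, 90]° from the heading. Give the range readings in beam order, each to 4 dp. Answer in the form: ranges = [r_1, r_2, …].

ranges = [0.3313, 0.3695, 0.3349, 1.1205]

beam 1: φ=-90°, α=75°
  cosα=0.2588 sinα=0.9659 | (1,2) | tMaxX 2.7432 tMaxY 0.3313 | tΔX 3.8637 tΔY 1.0353
    t=0.3313 [y] (1,3) — stop
  → r_1 = 0.3313
beam 2: φ=-45°, α=120°
  cosα=-0.5000 sinα=0.8660 | (1,2) | tMaxX 0.5800 tMaxY 0.3695 | tΔX 2.0000 tΔY 1.1547
    t=0.3695 [y] (1,3) — stop
  → r_2 = 0.3695
beam 3: φ=45°, α=210°
  cosα=-0.8660 sinα=-0.5000 | (1,2) | tMaxX 0.3349 tMaxY 1.3600 | tΔX 1.1547 tΔY 2.0000
    t=0.3349 [x] (0,2) — stop
  → r_3 = 0.3349
beam 4: φ=90°, α=255°
  cosα=-0.2588 sinα=-0.9659 | (1,2) | tMaxX 1.1205 tMaxY 0.7040 | tΔX 3.8637 tΔY 1.0353
    t=0.7040 [y] (1,1)
    t=1.1205 [x] (0,1) — stop
  → r_4 = 1.1205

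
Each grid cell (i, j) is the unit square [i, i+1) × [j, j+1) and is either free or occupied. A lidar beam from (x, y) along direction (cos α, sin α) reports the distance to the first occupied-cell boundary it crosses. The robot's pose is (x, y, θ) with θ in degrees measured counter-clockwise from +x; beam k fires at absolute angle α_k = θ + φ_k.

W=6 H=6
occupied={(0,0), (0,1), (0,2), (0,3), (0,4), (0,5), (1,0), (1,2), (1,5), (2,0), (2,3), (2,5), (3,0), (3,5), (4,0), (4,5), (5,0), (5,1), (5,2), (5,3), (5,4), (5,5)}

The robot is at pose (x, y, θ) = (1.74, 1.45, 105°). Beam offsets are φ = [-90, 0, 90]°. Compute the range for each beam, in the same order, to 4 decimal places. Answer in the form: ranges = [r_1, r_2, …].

ranges = [3.3750, 0.5694, 0.7661]

beam 1: φ=-90°, α=15°
  d=(0.9659,0.2588)  start (1,1)  tX=0.2692 tY=2.1250  stride 1/|dx|=1.0353 1/|dy|=3.8637
    cross x-line → (2,1), t=0.2692
    cross x-line → (3,1), t=1.3044
    cross y-line → (3,2), t=2.1250
    cross x-line → (4,2), t=2.3397
    cross x-line → (5,2), t=3.3750 (wall)
  → r_1 = 3.3750
beam 2: φ=0°, α=105°
  d=(-0.2588,0.9659)  start (1,1)  tX=2.8591 tY=0.5694  stride 1/|dx|=3.8637 1/|dy|=1.0353
    cross y-line → (1,2), t=0.5694 (wall)
  → r_2 = 0.5694
beam 3: φ=90°, α=195°
  d=(-0.9659,-0.2588)  start (1,1)  tX=0.7661 tY=1.7387  stride 1/|dx|=1.0353 1/|dy|=3.8637
    cross x-line → (0,1), t=0.7661 (wall)
  → r_3 = 0.7661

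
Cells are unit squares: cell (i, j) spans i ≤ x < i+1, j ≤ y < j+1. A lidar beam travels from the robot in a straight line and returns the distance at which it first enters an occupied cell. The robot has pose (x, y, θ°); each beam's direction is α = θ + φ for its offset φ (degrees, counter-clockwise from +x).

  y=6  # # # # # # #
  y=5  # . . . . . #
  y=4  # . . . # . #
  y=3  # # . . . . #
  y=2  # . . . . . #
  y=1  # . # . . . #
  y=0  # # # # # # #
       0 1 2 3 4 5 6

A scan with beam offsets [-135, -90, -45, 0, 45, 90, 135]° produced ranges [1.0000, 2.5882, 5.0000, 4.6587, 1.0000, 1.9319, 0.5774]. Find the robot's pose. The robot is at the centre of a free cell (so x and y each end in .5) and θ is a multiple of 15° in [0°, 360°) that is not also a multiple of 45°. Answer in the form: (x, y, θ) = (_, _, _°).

(x, y, θ) = (3.5, 5.5, 285°)

The pose lattice has 22·16 = 352 candidates. Test each by forward raycasting.
  (5.5, 3.5, 210°): beam 1 = 1.9319 ≠ 1.0000 ✗
  (5.5, 1.5, 285°): beam 1 = 4.0415 ≠ 1.0000 ✗
  (2.5, 3.5, 15°): beam 1 = 2.8868 ≠ 1.0000 ✗
  …
  (3.5, 5.5, 285°): r_1=1.0000, r_2=2.5882, r_3=5.0000, r_4=4.6587, r_5=1.0000, r_6=1.9319, r_7=0.5774 — all match ✓
Only this pose fits every beam.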